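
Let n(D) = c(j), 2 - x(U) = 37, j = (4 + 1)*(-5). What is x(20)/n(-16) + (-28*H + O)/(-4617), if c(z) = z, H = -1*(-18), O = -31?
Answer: 34994/23085 ≈ 1.5159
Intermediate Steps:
H = 18
j = -25 (j = 5*(-5) = -25)
x(U) = -35 (x(U) = 2 - 1*37 = 2 - 37 = -35)
n(D) = -25
x(20)/n(-16) + (-28*H + O)/(-4617) = -35/(-25) + (-28*18 - 31)/(-4617) = -35*(-1/25) + (-504 - 31)*(-1/4617) = 7/5 - 535*(-1/4617) = 7/5 + 535/4617 = 34994/23085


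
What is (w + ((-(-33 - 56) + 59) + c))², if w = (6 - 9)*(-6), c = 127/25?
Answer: 18292729/625 ≈ 29268.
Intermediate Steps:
c = 127/25 (c = 127*(1/25) = 127/25 ≈ 5.0800)
w = 18 (w = -3*(-6) = 18)
(w + ((-(-33 - 56) + 59) + c))² = (18 + ((-(-33 - 56) + 59) + 127/25))² = (18 + ((-1*(-89) + 59) + 127/25))² = (18 + ((89 + 59) + 127/25))² = (18 + (148 + 127/25))² = (18 + 3827/25)² = (4277/25)² = 18292729/625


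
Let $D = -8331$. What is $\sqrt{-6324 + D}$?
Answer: $i \sqrt{14655} \approx 121.06 i$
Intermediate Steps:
$\sqrt{-6324 + D} = \sqrt{-6324 - 8331} = \sqrt{-14655} = i \sqrt{14655}$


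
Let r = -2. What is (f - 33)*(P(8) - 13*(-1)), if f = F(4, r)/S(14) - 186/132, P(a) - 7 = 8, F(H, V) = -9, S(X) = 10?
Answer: -54376/55 ≈ -988.65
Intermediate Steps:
P(a) = 15 (P(a) = 7 + 8 = 15)
f = -127/55 (f = -9/10 - 186/132 = -9*⅒ - 186*1/132 = -9/10 - 31/22 = -127/55 ≈ -2.3091)
(f - 33)*(P(8) - 13*(-1)) = (-127/55 - 33)*(15 - 13*(-1)) = -1942*(15 + 13)/55 = -1942/55*28 = -54376/55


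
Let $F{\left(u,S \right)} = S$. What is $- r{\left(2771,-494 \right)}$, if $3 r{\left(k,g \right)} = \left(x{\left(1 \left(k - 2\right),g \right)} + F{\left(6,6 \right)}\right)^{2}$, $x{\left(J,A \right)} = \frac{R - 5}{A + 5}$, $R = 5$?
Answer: $-12$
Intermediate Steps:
$x{\left(J,A \right)} = 0$ ($x{\left(J,A \right)} = \frac{5 - 5}{A + 5} = \frac{0}{5 + A} = 0$)
$r{\left(k,g \right)} = 12$ ($r{\left(k,g \right)} = \frac{\left(0 + 6\right)^{2}}{3} = \frac{6^{2}}{3} = \frac{1}{3} \cdot 36 = 12$)
$- r{\left(2771,-494 \right)} = \left(-1\right) 12 = -12$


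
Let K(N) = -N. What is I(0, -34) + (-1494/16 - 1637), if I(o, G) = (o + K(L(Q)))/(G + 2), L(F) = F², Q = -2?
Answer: -6921/4 ≈ -1730.3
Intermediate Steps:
I(o, G) = (-4 + o)/(2 + G) (I(o, G) = (o - 1*(-2)²)/(G + 2) = (o - 1*4)/(2 + G) = (o - 4)/(2 + G) = (-4 + o)/(2 + G))
I(0, -34) + (-1494/16 - 1637) = (-4 + 0)/(2 - 34) + (-1494/16 - 1637) = -4/(-32) + (-1494*1/16 - 1637) = -1/32*(-4) + (-747/8 - 1637) = ⅛ - 13843/8 = -6921/4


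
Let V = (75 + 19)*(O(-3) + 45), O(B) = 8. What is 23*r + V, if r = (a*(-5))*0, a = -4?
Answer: 4982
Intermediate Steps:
r = 0 (r = -4*(-5)*0 = 20*0 = 0)
V = 4982 (V = (75 + 19)*(8 + 45) = 94*53 = 4982)
23*r + V = 23*0 + 4982 = 0 + 4982 = 4982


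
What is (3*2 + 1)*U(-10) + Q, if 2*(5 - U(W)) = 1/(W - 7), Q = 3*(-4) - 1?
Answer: 755/34 ≈ 22.206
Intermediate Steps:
Q = -13 (Q = -12 - 1 = -13)
U(W) = 5 - 1/(2*(-7 + W)) (U(W) = 5 - 1/(2*(W - 7)) = 5 - 1/(2*(-7 + W)))
(3*2 + 1)*U(-10) + Q = (3*2 + 1)*((-71 + 10*(-10))/(2*(-7 - 10))) - 13 = (6 + 1)*((1/2)*(-71 - 100)/(-17)) - 13 = 7*((1/2)*(-1/17)*(-171)) - 13 = 7*(171/34) - 13 = 1197/34 - 13 = 755/34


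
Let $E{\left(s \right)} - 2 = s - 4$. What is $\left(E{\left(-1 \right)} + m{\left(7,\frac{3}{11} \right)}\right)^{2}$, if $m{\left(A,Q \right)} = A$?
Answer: $16$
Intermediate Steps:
$E{\left(s \right)} = -2 + s$ ($E{\left(s \right)} = 2 + \left(s - 4\right) = 2 + \left(-4 + s\right) = -2 + s$)
$\left(E{\left(-1 \right)} + m{\left(7,\frac{3}{11} \right)}\right)^{2} = \left(\left(-2 - 1\right) + 7\right)^{2} = \left(-3 + 7\right)^{2} = 4^{2} = 16$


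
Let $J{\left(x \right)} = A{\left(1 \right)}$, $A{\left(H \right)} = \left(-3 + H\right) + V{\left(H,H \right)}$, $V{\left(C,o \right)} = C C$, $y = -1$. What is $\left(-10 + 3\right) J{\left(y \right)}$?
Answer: $7$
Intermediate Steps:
$V{\left(C,o \right)} = C^{2}$
$A{\left(H \right)} = -3 + H + H^{2}$ ($A{\left(H \right)} = \left(-3 + H\right) + H^{2} = -3 + H + H^{2}$)
$J{\left(x \right)} = -1$ ($J{\left(x \right)} = -3 + 1 + 1^{2} = -3 + 1 + 1 = -1$)
$\left(-10 + 3\right) J{\left(y \right)} = \left(-10 + 3\right) \left(-1\right) = \left(-7\right) \left(-1\right) = 7$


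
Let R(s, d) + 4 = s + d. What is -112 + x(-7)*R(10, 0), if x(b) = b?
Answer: -154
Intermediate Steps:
R(s, d) = -4 + d + s (R(s, d) = -4 + (s + d) = -4 + (d + s) = -4 + d + s)
-112 + x(-7)*R(10, 0) = -112 - 7*(-4 + 0 + 10) = -112 - 7*6 = -112 - 42 = -154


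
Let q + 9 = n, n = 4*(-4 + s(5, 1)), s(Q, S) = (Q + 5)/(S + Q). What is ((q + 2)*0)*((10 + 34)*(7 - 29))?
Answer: 0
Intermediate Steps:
s(Q, S) = (5 + Q)/(Q + S)
n = -28/3 (n = 4*(-4 + (5 + 5)/(5 + 1)) = 4*(-4 + 10/6) = 4*(-4 + (⅙)*10) = 4*(-4 + 5/3) = 4*(-7/3) = -28/3 ≈ -9.3333)
q = -55/3 (q = -9 - 28/3 = -55/3 ≈ -18.333)
((q + 2)*0)*((10 + 34)*(7 - 29)) = ((-55/3 + 2)*0)*((10 + 34)*(7 - 29)) = (-49/3*0)*(44*(-22)) = 0*(-968) = 0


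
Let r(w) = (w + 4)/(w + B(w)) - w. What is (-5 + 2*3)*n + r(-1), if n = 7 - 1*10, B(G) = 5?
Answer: -5/4 ≈ -1.2500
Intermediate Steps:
n = -3 (n = 7 - 10 = -3)
r(w) = -w + (4 + w)/(5 + w) (r(w) = (w + 4)/(w + 5) - w = (4 + w)/(5 + w) - w = -w + (4 + w)/(5 + w))
(-5 + 2*3)*n + r(-1) = (-5 + 2*3)*(-3) + (4 - 1*(-1)² - 4*(-1))/(5 - 1) = (-5 + 6)*(-3) + (4 - 1*1 + 4)/4 = 1*(-3) + (4 - 1 + 4)/4 = -3 + (¼)*7 = -3 + 7/4 = -5/4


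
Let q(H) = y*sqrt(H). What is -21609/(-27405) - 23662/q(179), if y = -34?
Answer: 343/435 + 11831*sqrt(179)/3043 ≈ 52.806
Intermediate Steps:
q(H) = -34*sqrt(H)
-21609/(-27405) - 23662/q(179) = -21609/(-27405) - 23662*(-sqrt(179)/6086) = -21609*(-1/27405) - (-11831)*sqrt(179)/3043 = 343/435 + 11831*sqrt(179)/3043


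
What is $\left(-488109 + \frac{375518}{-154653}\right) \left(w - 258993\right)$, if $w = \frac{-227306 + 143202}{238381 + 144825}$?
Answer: $\frac{3746002163311828668545}{29631978759} \approx 1.2642 \cdot 10^{11}$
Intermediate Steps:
$w = - \frac{42052}{191603}$ ($w = - \frac{84104}{383206} = \left(-84104\right) \frac{1}{383206} = - \frac{42052}{191603} \approx -0.21947$)
$\left(-488109 + \frac{375518}{-154653}\right) \left(w - 258993\right) = \left(-488109 + \frac{375518}{-154653}\right) \left(- \frac{42052}{191603} - 258993\right) = \left(-488109 + 375518 \left(- \frac{1}{154653}\right)\right) \left(- \frac{49623877831}{191603}\right) = \left(-488109 - \frac{375518}{154653}\right) \left(- \frac{49623877831}{191603}\right) = \left(- \frac{75487896695}{154653}\right) \left(- \frac{49623877831}{191603}\right) = \frac{3746002163311828668545}{29631978759}$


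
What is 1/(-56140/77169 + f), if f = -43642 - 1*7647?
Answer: -77169/3957976981 ≈ -1.9497e-5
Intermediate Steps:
f = -51289 (f = -43642 - 7647 = -51289)
1/(-56140/77169 + f) = 1/(-56140/77169 - 51289) = 1/(-3957976981/77169) = -77169/3957976981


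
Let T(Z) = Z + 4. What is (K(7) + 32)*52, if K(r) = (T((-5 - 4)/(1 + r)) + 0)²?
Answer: 33501/16 ≈ 2093.8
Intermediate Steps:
T(Z) = 4 + Z
K(r) = (4 - 9/(1 + r))² (K(r) = ((4 + (-5 - 4)/(1 + r)) + 0)² = ((4 - 9/(1 + r)) + 0)² = (4 - 9/(1 + r))²)
(K(7) + 32)*52 = ((-5 + 4*7)²/(1 + 7)² + 32)*52 = ((-5 + 28)²/8² + 32)*52 = ((1/64)*23² + 32)*52 = ((1/64)*529 + 32)*52 = (529/64 + 32)*52 = (2577/64)*52 = 33501/16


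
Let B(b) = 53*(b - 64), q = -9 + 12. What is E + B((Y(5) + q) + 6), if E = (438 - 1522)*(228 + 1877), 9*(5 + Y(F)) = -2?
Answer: -20565106/9 ≈ -2.2850e+6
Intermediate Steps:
Y(F) = -47/9 (Y(F) = -5 + (1/9)*(-2) = -5 - 2/9 = -47/9)
q = 3
B(b) = -3392 + 53*b (B(b) = 53*(-64 + b) = -3392 + 53*b)
E = -2281820 (E = -1084*2105 = -2281820)
E + B((Y(5) + q) + 6) = -2281820 + (-3392 + 53*((-47/9 + 3) + 6)) = -2281820 + (-3392 + 53*(-20/9 + 6)) = -2281820 + (-3392 + 53*(34/9)) = -2281820 + (-3392 + 1802/9) = -2281820 - 28726/9 = -20565106/9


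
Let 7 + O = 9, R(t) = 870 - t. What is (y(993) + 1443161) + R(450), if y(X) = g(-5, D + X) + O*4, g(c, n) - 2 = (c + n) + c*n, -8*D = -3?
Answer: 2879225/2 ≈ 1.4396e+6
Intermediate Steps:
D = 3/8 (D = -1/8*(-3) = 3/8 ≈ 0.37500)
O = 2 (O = -7 + 9 = 2)
g(c, n) = 2 + c + n + c*n (g(c, n) = 2 + ((c + n) + c*n) = 2 + (c + n + c*n) = 2 + c + n + c*n)
y(X) = 7/2 - 4*X (y(X) = (2 - 5 + (3/8 + X) - 5*(3/8 + X)) + 2*4 = (2 - 5 + (3/8 + X) + (-15/8 - 5*X)) + 8 = (-9/2 - 4*X) + 8 = 7/2 - 4*X)
(y(993) + 1443161) + R(450) = ((7/2 - 4*993) + 1443161) + (870 - 1*450) = ((7/2 - 3972) + 1443161) + (870 - 450) = (-7937/2 + 1443161) + 420 = 2878385/2 + 420 = 2879225/2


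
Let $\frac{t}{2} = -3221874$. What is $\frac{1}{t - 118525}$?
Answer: $- \frac{1}{6562273} \approx -1.5239 \cdot 10^{-7}$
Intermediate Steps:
$t = -6443748$ ($t = 2 \left(-3221874\right) = -6443748$)
$\frac{1}{t - 118525} = \frac{1}{-6443748 - 118525} = \frac{1}{-6562273} = - \frac{1}{6562273}$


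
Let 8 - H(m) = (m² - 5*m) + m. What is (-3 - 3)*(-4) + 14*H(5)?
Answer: 66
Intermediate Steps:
H(m) = 8 - m² + 4*m (H(m) = 8 - ((m² - 5*m) + m) = 8 - (m² - 4*m) = 8 + (-m² + 4*m) = 8 - m² + 4*m)
(-3 - 3)*(-4) + 14*H(5) = (-3 - 3)*(-4) + 14*(8 - 1*5² + 4*5) = -6*(-4) + 14*(8 - 1*25 + 20) = 24 + 14*(8 - 25 + 20) = 24 + 14*3 = 24 + 42 = 66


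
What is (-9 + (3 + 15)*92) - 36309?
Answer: -34662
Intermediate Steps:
(-9 + (3 + 15)*92) - 36309 = (-9 + 18*92) - 36309 = (-9 + 1656) - 36309 = 1647 - 36309 = -34662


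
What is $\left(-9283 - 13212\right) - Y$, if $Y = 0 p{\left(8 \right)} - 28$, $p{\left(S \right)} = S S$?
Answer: $-22467$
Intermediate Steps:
$p{\left(S \right)} = S^{2}$
$Y = -28$ ($Y = 0 \cdot 8^{2} - 28 = 0 \cdot 64 - 28 = 0 - 28 = -28$)
$\left(-9283 - 13212\right) - Y = \left(-9283 - 13212\right) - -28 = \left(-9283 - 13212\right) + 28 = -22495 + 28 = -22467$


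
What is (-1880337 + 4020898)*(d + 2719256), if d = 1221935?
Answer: 8436359748151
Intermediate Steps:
(-1880337 + 4020898)*(d + 2719256) = (-1880337 + 4020898)*(1221935 + 2719256) = 2140561*3941191 = 8436359748151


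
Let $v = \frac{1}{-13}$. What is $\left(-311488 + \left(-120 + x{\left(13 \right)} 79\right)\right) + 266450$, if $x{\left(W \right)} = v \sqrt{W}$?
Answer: $-45158 - \frac{79 \sqrt{13}}{13} \approx -45180.0$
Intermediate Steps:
$v = - \frac{1}{13} \approx -0.076923$
$x{\left(W \right)} = - \frac{\sqrt{W}}{13}$
$\left(-311488 + \left(-120 + x{\left(13 \right)} 79\right)\right) + 266450 = \left(-311488 - \left(120 - - \frac{\sqrt{13}}{13} \cdot 79\right)\right) + 266450 = \left(-311488 - \left(120 + \frac{79 \sqrt{13}}{13}\right)\right) + 266450 = \left(-311608 - \frac{79 \sqrt{13}}{13}\right) + 266450 = -45158 - \frac{79 \sqrt{13}}{13}$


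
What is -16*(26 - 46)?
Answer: 320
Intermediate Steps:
-16*(26 - 46) = -16*(-20) = 320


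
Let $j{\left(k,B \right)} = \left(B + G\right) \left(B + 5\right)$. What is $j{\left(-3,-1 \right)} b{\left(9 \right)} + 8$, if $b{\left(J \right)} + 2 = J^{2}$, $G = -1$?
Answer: $-624$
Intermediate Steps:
$b{\left(J \right)} = -2 + J^{2}$
$j{\left(k,B \right)} = \left(-1 + B\right) \left(5 + B\right)$ ($j{\left(k,B \right)} = \left(B - 1\right) \left(B + 5\right) = \left(-1 + B\right) \left(5 + B\right)$)
$j{\left(-3,-1 \right)} b{\left(9 \right)} + 8 = \left(-5 + \left(-1\right)^{2} + 4 \left(-1\right)\right) \left(-2 + 9^{2}\right) + 8 = \left(-5 + 1 - 4\right) \left(-2 + 81\right) + 8 = \left(-8\right) 79 + 8 = -632 + 8 = -624$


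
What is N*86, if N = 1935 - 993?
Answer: 81012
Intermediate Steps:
N = 942
N*86 = 942*86 = 81012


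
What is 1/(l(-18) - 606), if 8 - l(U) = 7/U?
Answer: -18/10757 ≈ -0.0016733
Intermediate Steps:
l(U) = 8 - 7/U
1/(l(-18) - 606) = 1/((8 - 7/(-18)) - 606) = 1/((8 - 7*(-1/18)) - 606) = 1/((8 + 7/18) - 606) = 1/(151/18 - 606) = 1/(-10757/18) = -18/10757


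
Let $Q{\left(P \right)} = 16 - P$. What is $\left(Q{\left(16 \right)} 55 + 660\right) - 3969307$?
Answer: $-3968647$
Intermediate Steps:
$\left(Q{\left(16 \right)} 55 + 660\right) - 3969307 = \left(\left(16 - 16\right) 55 + 660\right) - 3969307 = \left(0 \cdot 55 + 660\right) - 3969307 = \left(0 + 660\right) - 3969307 = 660 - 3969307 = -3968647$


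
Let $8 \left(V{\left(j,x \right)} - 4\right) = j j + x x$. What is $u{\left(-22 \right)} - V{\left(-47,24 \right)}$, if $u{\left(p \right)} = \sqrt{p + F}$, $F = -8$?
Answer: $- \frac{2817}{8} + i \sqrt{30} \approx -352.13 + 5.4772 i$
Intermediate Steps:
$V{\left(j,x \right)} = 4 + \frac{j^{2}}{8} + \frac{x^{2}}{8}$ ($V{\left(j,x \right)} = 4 + \frac{j j + x x}{8} = 4 + \frac{j^{2} + x^{2}}{8} = 4 + \left(\frac{j^{2}}{8} + \frac{x^{2}}{8}\right) = 4 + \frac{j^{2}}{8} + \frac{x^{2}}{8}$)
$u{\left(p \right)} = \sqrt{-8 + p}$ ($u{\left(p \right)} = \sqrt{p - 8} = \sqrt{-8 + p}$)
$u{\left(-22 \right)} - V{\left(-47,24 \right)} = \sqrt{-8 - 22} - \left(4 + \frac{\left(-47\right)^{2}}{8} + \frac{24^{2}}{8}\right) = \sqrt{-30} - \left(4 + \frac{1}{8} \cdot 2209 + \frac{1}{8} \cdot 576\right) = i \sqrt{30} - \left(4 + \frac{2209}{8} + 72\right) = i \sqrt{30} - \frac{2817}{8} = - \frac{2817}{8} + i \sqrt{30}$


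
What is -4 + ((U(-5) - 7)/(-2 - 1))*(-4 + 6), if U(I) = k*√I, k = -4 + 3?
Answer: ⅔ + 2*I*√5/3 ≈ 0.66667 + 1.4907*I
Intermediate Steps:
k = -1
U(I) = -√I
-4 + ((U(-5) - 7)/(-2 - 1))*(-4 + 6) = -4 + ((-√(-5) - 7)/(-2 - 1))*(-4 + 6) = -4 + ((-I*√5 - 7)/(-3))*2 = -4 + ((-I*√5 - 7)*(-⅓))*2 = -4 + ((-7 - I*√5)*(-⅓))*2 = -4 + (7/3 + I*√5/3)*2 = -4 + (14/3 + 2*I*√5/3) = ⅔ + 2*I*√5/3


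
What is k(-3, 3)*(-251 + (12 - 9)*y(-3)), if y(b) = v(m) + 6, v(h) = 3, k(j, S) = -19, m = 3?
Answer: 4256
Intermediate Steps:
y(b) = 9 (y(b) = 3 + 6 = 9)
k(-3, 3)*(-251 + (12 - 9)*y(-3)) = -19*(-251 + (12 - 9)*9) = -19*(-251 + 3*9) = -19*(-251 + 27) = -19*(-224) = 4256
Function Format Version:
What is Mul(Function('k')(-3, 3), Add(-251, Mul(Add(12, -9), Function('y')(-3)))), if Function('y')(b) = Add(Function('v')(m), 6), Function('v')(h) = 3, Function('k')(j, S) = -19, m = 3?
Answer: 4256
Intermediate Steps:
Function('y')(b) = 9 (Function('y')(b) = Add(3, 6) = 9)
Mul(Function('k')(-3, 3), Add(-251, Mul(Add(12, -9), Function('y')(-3)))) = Mul(-19, Add(-251, Mul(Add(12, -9), 9))) = Mul(-19, Add(-251, Mul(3, 9))) = Mul(-19, Add(-251, 27)) = Mul(-19, -224) = 4256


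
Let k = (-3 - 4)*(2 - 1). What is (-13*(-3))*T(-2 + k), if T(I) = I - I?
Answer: 0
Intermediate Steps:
k = -7 (k = -7*1 = -7)
T(I) = 0
(-13*(-3))*T(-2 + k) = -13*(-3)*0 = 39*0 = 0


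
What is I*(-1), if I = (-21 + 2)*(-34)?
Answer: -646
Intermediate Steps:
I = 646 (I = -19*(-34) = 646)
I*(-1) = 646*(-1) = -646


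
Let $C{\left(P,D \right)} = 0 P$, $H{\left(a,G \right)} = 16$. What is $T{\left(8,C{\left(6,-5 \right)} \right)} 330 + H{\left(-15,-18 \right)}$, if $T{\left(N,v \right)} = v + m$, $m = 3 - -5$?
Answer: $2656$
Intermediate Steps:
$m = 8$ ($m = 3 + 5 = 8$)
$C{\left(P,D \right)} = 0$
$T{\left(N,v \right)} = 8 + v$ ($T{\left(N,v \right)} = v + 8 = 8 + v$)
$T{\left(8,C{\left(6,-5 \right)} \right)} 330 + H{\left(-15,-18 \right)} = \left(8 + 0\right) 330 + 16 = 8 \cdot 330 + 16 = 2640 + 16 = 2656$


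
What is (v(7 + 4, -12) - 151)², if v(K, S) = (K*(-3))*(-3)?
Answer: 2704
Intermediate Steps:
v(K, S) = 9*K (v(K, S) = -3*K*(-3) = 9*K)
(v(7 + 4, -12) - 151)² = (9*(7 + 4) - 151)² = (9*11 - 151)² = (99 - 151)² = (-52)² = 2704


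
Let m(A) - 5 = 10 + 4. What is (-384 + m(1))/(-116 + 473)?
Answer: -365/357 ≈ -1.0224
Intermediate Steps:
m(A) = 19 (m(A) = 5 + (10 + 4) = 5 + 14 = 19)
(-384 + m(1))/(-116 + 473) = (-384 + 19)/(-116 + 473) = -365/357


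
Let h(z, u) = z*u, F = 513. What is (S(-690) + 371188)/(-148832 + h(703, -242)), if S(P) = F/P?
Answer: -85373069/73360340 ≈ -1.1637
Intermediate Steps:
h(z, u) = u*z
S(P) = 513/P
(S(-690) + 371188)/(-148832 + h(703, -242)) = (513/(-690) + 371188)/(-148832 - 242*703) = (513*(-1/690) + 371188)/(-148832 - 170126) = (-171/230 + 371188)/(-318958) = (85373069/230)*(-1/318958) = -85373069/73360340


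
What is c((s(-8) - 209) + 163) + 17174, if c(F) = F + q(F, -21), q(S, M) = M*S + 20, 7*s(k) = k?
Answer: 126958/7 ≈ 18137.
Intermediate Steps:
s(k) = k/7
q(S, M) = 20 + M*S
c(F) = 20 - 20*F (c(F) = F + (20 - 21*F) = 20 - 20*F)
c((s(-8) - 209) + 163) + 17174 = (20 - 20*(((⅐)*(-8) - 209) + 163)) + 17174 = (20 - 20*((-8/7 - 209) + 163)) + 17174 = (20 - 20*(-1471/7 + 163)) + 17174 = (20 - 20*(-330/7)) + 17174 = (20 + 6600/7) + 17174 = 6740/7 + 17174 = 126958/7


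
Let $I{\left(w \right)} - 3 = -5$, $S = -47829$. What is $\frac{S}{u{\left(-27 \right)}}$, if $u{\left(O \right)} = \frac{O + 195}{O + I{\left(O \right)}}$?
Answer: $\frac{462347}{56} \approx 8256.2$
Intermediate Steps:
$I{\left(w \right)} = -2$ ($I{\left(w \right)} = 3 - 5 = -2$)
$u{\left(O \right)} = \frac{195 + O}{-2 + O}$ ($u{\left(O \right)} = \frac{O + 195}{O - 2} = \frac{195 + O}{-2 + O}$)
$\frac{S}{u{\left(-27 \right)}} = - \frac{47829}{\frac{1}{-2 - 27} \left(195 - 27\right)} = - \frac{47829}{\frac{1}{-29} \cdot 168} = - \frac{47829}{\left(- \frac{1}{29}\right) 168} = - \frac{47829}{- \frac{168}{29}} = \left(-47829\right) \left(- \frac{29}{168}\right) = \frac{462347}{56}$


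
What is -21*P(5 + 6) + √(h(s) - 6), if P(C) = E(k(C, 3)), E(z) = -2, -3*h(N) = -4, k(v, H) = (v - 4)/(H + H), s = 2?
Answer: 42 + I*√42/3 ≈ 42.0 + 2.1602*I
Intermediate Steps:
k(v, H) = (-4 + v)/(2*H) (k(v, H) = (-4 + v)/((2*H)) = (-4 + v)*(1/(2*H)) = (-4 + v)/(2*H))
h(N) = 4/3 (h(N) = -⅓*(-4) = 4/3)
P(C) = -2
-21*P(5 + 6) + √(h(s) - 6) = -21*(-2) + √(4/3 - 6) = 42 + √(-14/3) = 42 + I*√42/3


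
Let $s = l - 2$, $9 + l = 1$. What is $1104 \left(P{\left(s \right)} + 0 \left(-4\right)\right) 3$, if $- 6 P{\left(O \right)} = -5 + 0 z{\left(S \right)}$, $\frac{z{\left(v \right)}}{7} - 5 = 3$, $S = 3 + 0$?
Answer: $2760$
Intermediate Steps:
$S = 3$
$l = -8$ ($l = -9 + 1 = -8$)
$s = -10$ ($s = -8 - 2 = -10$)
$z{\left(v \right)} = 56$ ($z{\left(v \right)} = 35 + 7 \cdot 3 = 35 + 21 = 56$)
$P{\left(O \right)} = \frac{5}{6}$ ($P{\left(O \right)} = - \frac{-5 + 0 \cdot 56}{6} = - \frac{-5 + 0}{6} = \left(- \frac{1}{6}\right) \left(-5\right) = \frac{5}{6}$)
$1104 \left(P{\left(s \right)} + 0 \left(-4\right)\right) 3 = 1104 \left(\frac{5}{6} + 0 \left(-4\right)\right) 3 = 1104 \left(\frac{5}{6} + 0\right) 3 = 1104 \cdot \frac{5}{6} \cdot 3 = 1104 \cdot \frac{5}{2} = 2760$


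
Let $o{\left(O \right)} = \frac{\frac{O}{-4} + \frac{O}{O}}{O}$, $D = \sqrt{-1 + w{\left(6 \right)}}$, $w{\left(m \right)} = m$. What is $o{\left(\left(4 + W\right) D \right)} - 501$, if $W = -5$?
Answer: $- \frac{2005}{4} - \frac{\sqrt{5}}{5} \approx -501.7$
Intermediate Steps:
$D = \sqrt{5}$ ($D = \sqrt{-1 + 6} = \sqrt{5} \approx 2.2361$)
$o{\left(O \right)} = \frac{1 - \frac{O}{4}}{O}$ ($o{\left(O \right)} = \frac{O \left(- \frac{1}{4}\right) + 1}{O} = \frac{- \frac{O}{4} + 1}{O} = \frac{1 - \frac{O}{4}}{O}$)
$o{\left(\left(4 + W\right) D \right)} - 501 = \frac{4 - \left(4 - 5\right) \sqrt{5}}{4 \left(4 - 5\right) \sqrt{5}} - 501 = \frac{4 - - \sqrt{5}}{4 \left(- \sqrt{5}\right)} - 501 = \frac{- \frac{\sqrt{5}}{5} \left(4 + \sqrt{5}\right)}{4} - 501 = - \frac{\sqrt{5} \left(4 + \sqrt{5}\right)}{20} - 501 = -501 - \frac{\sqrt{5} \left(4 + \sqrt{5}\right)}{20}$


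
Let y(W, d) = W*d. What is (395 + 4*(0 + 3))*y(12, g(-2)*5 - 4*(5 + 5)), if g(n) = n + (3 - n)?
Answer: -122100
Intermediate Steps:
g(n) = 3
(395 + 4*(0 + 3))*y(12, g(-2)*5 - 4*(5 + 5)) = (395 + 4*(0 + 3))*(12*(3*5 - 4*(5 + 5))) = (395 + 4*3)*(12*(15 - 4*10)) = (395 + 12)*(12*(15 - 40)) = 407*(12*(-25)) = 407*(-300) = -122100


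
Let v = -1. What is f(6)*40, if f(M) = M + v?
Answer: 200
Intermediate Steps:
f(M) = -1 + M (f(M) = M - 1 = -1 + M)
f(6)*40 = (-1 + 6)*40 = 5*40 = 200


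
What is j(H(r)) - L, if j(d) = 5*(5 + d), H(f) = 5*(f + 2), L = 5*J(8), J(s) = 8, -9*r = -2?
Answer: 365/9 ≈ 40.556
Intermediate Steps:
r = 2/9 (r = -1/9*(-2) = 2/9 ≈ 0.22222)
L = 40 (L = 5*8 = 40)
H(f) = 10 + 5*f (H(f) = 5*(2 + f) = 10 + 5*f)
j(d) = 25 + 5*d
j(H(r)) - L = (25 + 5*(10 + 5*(2/9))) - 1*40 = (25 + 5*(10 + 10/9)) - 40 = (25 + 5*(100/9)) - 40 = (25 + 500/9) - 40 = 725/9 - 40 = 365/9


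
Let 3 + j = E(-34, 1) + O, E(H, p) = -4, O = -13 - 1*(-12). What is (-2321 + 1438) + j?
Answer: -891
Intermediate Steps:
O = -1 (O = -13 + 12 = -1)
j = -8 (j = -3 + (-4 - 1) = -3 - 5 = -8)
(-2321 + 1438) + j = (-2321 + 1438) - 8 = -883 - 8 = -891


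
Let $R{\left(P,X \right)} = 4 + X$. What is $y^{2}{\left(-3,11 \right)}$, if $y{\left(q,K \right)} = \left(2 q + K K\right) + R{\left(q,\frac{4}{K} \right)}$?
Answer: $\frac{1723969}{121} \approx 14248.0$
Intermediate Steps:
$y{\left(q,K \right)} = 4 + K^{2} + 2 q + \frac{4}{K}$ ($y{\left(q,K \right)} = \left(2 q + K K\right) + \left(4 + \frac{4}{K}\right) = \left(2 q + K^{2}\right) + \left(4 + \frac{4}{K}\right) = \left(K^{2} + 2 q\right) + \left(4 + \frac{4}{K}\right) = 4 + K^{2} + 2 q + \frac{4}{K}$)
$y^{2}{\left(-3,11 \right)} = \left(4 + 11^{2} + 2 \left(-3\right) + \frac{4}{11}\right)^{2} = \left(4 + 121 - 6 + 4 \cdot \frac{1}{11}\right)^{2} = \left(4 + 121 - 6 + \frac{4}{11}\right)^{2} = \left(\frac{1313}{11}\right)^{2} = \frac{1723969}{121}$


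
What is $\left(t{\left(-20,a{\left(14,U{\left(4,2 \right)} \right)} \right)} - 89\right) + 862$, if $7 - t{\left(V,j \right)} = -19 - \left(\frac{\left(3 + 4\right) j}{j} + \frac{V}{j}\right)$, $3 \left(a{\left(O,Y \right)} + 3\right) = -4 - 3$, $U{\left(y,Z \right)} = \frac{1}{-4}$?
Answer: $\frac{3239}{4} \approx 809.75$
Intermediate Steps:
$U{\left(y,Z \right)} = - \frac{1}{4}$
$a{\left(O,Y \right)} = - \frac{16}{3}$ ($a{\left(O,Y \right)} = -3 + \frac{-4 - 3}{3} = -3 + \frac{1}{3} \left(-7\right) = -3 - \frac{7}{3} = - \frac{16}{3}$)
$t{\left(V,j \right)} = 33 + \frac{V}{j}$ ($t{\left(V,j \right)} = 7 - \left(-19 - \left(\frac{\left(3 + 4\right) j}{j} + \frac{V}{j}\right)\right) = 7 - \left(-19 - \left(\frac{7 j}{j} + \frac{V}{j}\right)\right) = 7 - \left(-19 - \left(7 + \frac{V}{j}\right)\right) = 7 - \left(-26 - \frac{V}{j}\right) = 7 + \left(26 + \frac{V}{j}\right) = 33 + \frac{V}{j}$)
$\left(t{\left(-20,a{\left(14,U{\left(4,2 \right)} \right)} \right)} - 89\right) + 862 = \left(\left(33 - \frac{20}{- \frac{16}{3}}\right) - 89\right) + 862 = \left(\left(33 - - \frac{15}{4}\right) - 89\right) + 862 = \left(\left(33 + \frac{15}{4}\right) - 89\right) + 862 = \left(\frac{147}{4} - 89\right) + 862 = - \frac{209}{4} + 862 = \frac{3239}{4}$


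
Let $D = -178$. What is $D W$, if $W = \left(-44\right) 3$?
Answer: $23496$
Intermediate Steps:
$W = -132$
$D W = \left(-178\right) \left(-132\right) = 23496$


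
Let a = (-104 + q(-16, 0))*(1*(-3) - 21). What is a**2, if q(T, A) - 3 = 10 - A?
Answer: 4769856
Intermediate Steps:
q(T, A) = 13 - A (q(T, A) = 3 + (10 - A) = 13 - A)
a = 2184 (a = (-104 + (13 - 1*0))*(1*(-3) - 21) = (-104 + (13 + 0))*(-3 - 21) = (-104 + 13)*(-24) = -91*(-24) = 2184)
a**2 = 2184**2 = 4769856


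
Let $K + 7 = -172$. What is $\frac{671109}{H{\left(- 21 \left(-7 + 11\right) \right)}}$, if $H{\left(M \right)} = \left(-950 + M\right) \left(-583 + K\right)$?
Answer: $\frac{223703}{262636} \approx 0.85176$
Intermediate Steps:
$K = -179$ ($K = -7 - 172 = -179$)
$H{\left(M \right)} = 723900 - 762 M$ ($H{\left(M \right)} = \left(-950 + M\right) \left(-583 - 179\right) = \left(-950 + M\right) \left(-762\right) = 723900 - 762 M$)
$\frac{671109}{H{\left(- 21 \left(-7 + 11\right) \right)}} = \frac{671109}{723900 - 762 \left(- 21 \left(-7 + 11\right)\right)} = \frac{671109}{723900 - 762 \left(\left(-21\right) 4\right)} = \frac{671109}{723900 - -64008} = \frac{671109}{723900 + 64008} = \frac{671109}{787908} = 671109 \cdot \frac{1}{787908} = \frac{223703}{262636}$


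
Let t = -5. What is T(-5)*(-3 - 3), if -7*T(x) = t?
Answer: -30/7 ≈ -4.2857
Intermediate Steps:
T(x) = 5/7 (T(x) = -⅐*(-5) = 5/7)
T(-5)*(-3 - 3) = 5*(-3 - 3)/7 = (5/7)*(-6) = -30/7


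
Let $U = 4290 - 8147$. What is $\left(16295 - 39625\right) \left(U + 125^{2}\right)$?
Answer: $-274547440$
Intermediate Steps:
$U = -3857$ ($U = 4290 - 8147 = -3857$)
$\left(16295 - 39625\right) \left(U + 125^{2}\right) = \left(16295 - 39625\right) \left(-3857 + 125^{2}\right) = - 23330 \left(-3857 + 15625\right) = \left(-23330\right) 11768 = -274547440$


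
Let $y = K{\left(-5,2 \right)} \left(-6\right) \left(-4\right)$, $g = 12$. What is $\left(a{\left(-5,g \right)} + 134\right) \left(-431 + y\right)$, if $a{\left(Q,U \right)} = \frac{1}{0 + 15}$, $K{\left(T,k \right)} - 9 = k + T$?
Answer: $- \frac{577157}{15} \approx -38477.0$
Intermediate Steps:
$K{\left(T,k \right)} = 9 + T + k$ ($K{\left(T,k \right)} = 9 + \left(k + T\right) = 9 + \left(T + k\right) = 9 + T + k$)
$y = 144$ ($y = \left(9 - 5 + 2\right) \left(-6\right) \left(-4\right) = 6 \left(-6\right) \left(-4\right) = \left(-36\right) \left(-4\right) = 144$)
$a{\left(Q,U \right)} = \frac{1}{15}$
$\left(a{\left(-5,g \right)} + 134\right) \left(-431 + y\right) = \left(\frac{1}{15} + 134\right) \left(-431 + 144\right) = \frac{2011}{15} \left(-287\right) = - \frac{577157}{15}$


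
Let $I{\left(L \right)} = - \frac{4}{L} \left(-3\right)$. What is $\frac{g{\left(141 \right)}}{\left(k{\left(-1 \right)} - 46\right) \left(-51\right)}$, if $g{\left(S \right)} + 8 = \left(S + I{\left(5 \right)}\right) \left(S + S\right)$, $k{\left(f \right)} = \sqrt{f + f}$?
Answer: $\frac{4649542}{270045} + \frac{101077 i \sqrt{2}}{270045} \approx 17.218 + 0.52934 i$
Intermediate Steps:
$I{\left(L \right)} = \frac{12}{L}$
$k{\left(f \right)} = \sqrt{2} \sqrt{f}$ ($k{\left(f \right)} = \sqrt{2 f} = \sqrt{2} \sqrt{f}$)
$g{\left(S \right)} = -8 + 2 S \left(\frac{12}{5} + S\right)$ ($g{\left(S \right)} = -8 + \left(S + \frac{12}{5}\right) \left(S + S\right) = -8 + \left(S + 12 \cdot \frac{1}{5}\right) 2 S = -8 + \left(S + \frac{12}{5}\right) 2 S = -8 + \left(\frac{12}{5} + S\right) 2 S = -8 + 2 S \left(\frac{12}{5} + S\right)$)
$\frac{g{\left(141 \right)}}{\left(k{\left(-1 \right)} - 46\right) \left(-51\right)} = \frac{-8 + 2 \cdot 141^{2} + \frac{24}{5} \cdot 141}{\left(\sqrt{2} \sqrt{-1} - 46\right) \left(-51\right)} = \frac{-8 + 2 \cdot 19881 + \frac{3384}{5}}{\left(\sqrt{2} i - 46\right) \left(-51\right)} = \frac{-8 + 39762 + \frac{3384}{5}}{\left(i \sqrt{2} - 46\right) \left(-51\right)} = \frac{202154}{5 \left(-46 + i \sqrt{2}\right) \left(-51\right)} = \frac{202154}{5 \left(2346 - 51 i \sqrt{2}\right)}$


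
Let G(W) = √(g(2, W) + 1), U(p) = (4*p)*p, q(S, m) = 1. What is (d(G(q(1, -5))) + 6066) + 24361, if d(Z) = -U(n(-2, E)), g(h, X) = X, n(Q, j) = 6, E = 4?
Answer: 30283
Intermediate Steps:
U(p) = 4*p²
G(W) = √(1 + W) (G(W) = √(W + 1) = √(1 + W))
d(Z) = -144 (d(Z) = -4*6² = -4*36 = -1*144 = -144)
(d(G(q(1, -5))) + 6066) + 24361 = (-144 + 6066) + 24361 = 5922 + 24361 = 30283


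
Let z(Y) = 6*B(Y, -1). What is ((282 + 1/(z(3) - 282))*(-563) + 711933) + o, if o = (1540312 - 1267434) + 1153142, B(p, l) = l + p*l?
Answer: 605631785/306 ≈ 1.9792e+6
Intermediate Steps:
B(p, l) = l + l*p
z(Y) = -6 - 6*Y (z(Y) = 6*(-(1 + Y)) = 6*(-1 - Y) = -6 - 6*Y)
o = 1426020 (o = 272878 + 1153142 = 1426020)
((282 + 1/(z(3) - 282))*(-563) + 711933) + o = ((282 + 1/((-6 - 6*3) - 282))*(-563) + 711933) + 1426020 = ((282 + 1/((-6 - 18) - 282))*(-563) + 711933) + 1426020 = ((282 + 1/(-24 - 282))*(-563) + 711933) + 1426020 = ((282 + 1/(-306))*(-563) + 711933) + 1426020 = ((282 - 1/306)*(-563) + 711933) + 1426020 = ((86291/306)*(-563) + 711933) + 1426020 = (-48581833/306 + 711933) + 1426020 = 169269665/306 + 1426020 = 605631785/306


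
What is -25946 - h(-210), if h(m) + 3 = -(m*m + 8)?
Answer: 18165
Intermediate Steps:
h(m) = -11 - m**2 (h(m) = -3 - (m*m + 8) = -3 - (m**2 + 8) = -3 - (8 + m**2) = -3 + (-8 - m**2) = -11 - m**2)
-25946 - h(-210) = -25946 - (-11 - 1*(-210)**2) = -25946 - (-11 - 1*44100) = -25946 - (-11 - 44100) = -25946 - 1*(-44111) = -25946 + 44111 = 18165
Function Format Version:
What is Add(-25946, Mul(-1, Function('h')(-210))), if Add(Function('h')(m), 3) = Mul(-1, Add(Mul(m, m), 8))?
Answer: 18165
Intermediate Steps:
Function('h')(m) = Add(-11, Mul(-1, Pow(m, 2))) (Function('h')(m) = Add(-3, Mul(-1, Add(Mul(m, m), 8))) = Add(-3, Mul(-1, Add(Pow(m, 2), 8))) = Add(-3, Mul(-1, Add(8, Pow(m, 2)))) = Add(-3, Add(-8, Mul(-1, Pow(m, 2)))) = Add(-11, Mul(-1, Pow(m, 2))))
Add(-25946, Mul(-1, Function('h')(-210))) = Add(-25946, Mul(-1, Add(-11, Mul(-1, Pow(-210, 2))))) = Add(-25946, Mul(-1, Add(-11, Mul(-1, 44100)))) = Add(-25946, Mul(-1, Add(-11, -44100))) = Add(-25946, Mul(-1, -44111)) = Add(-25946, 44111) = 18165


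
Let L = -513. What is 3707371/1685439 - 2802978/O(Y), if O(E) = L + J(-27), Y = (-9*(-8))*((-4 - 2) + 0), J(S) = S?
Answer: 87523155883/16854390 ≈ 5192.9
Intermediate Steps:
Y = -432 (Y = 72*(-6 + 0) = 72*(-6) = -432)
O(E) = -540 (O(E) = -513 - 27 = -540)
3707371/1685439 - 2802978/O(Y) = 3707371/1685439 - 2802978/(-540) = 3707371*(1/1685439) - 2802978*(-1/540) = 3707371/1685439 + 51907/10 = 87523155883/16854390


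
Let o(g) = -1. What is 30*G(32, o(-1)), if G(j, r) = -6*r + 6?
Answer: 360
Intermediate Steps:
G(j, r) = 6 - 6*r
30*G(32, o(-1)) = 30*(6 - 6*(-1)) = 30*(6 + 6) = 30*12 = 360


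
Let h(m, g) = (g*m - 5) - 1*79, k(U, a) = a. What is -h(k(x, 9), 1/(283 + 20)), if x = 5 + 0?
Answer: 8481/101 ≈ 83.970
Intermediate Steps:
x = 5
h(m, g) = -84 + g*m (h(m, g) = (-5 + g*m) - 79 = -84 + g*m)
-h(k(x, 9), 1/(283 + 20)) = -(-84 + 9/(283 + 20)) = -(-84 + 9/303) = -(-84 + (1/303)*9) = -(-84 + 3/101) = -1*(-8481/101) = 8481/101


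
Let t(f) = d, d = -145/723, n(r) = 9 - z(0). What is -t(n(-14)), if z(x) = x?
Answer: 145/723 ≈ 0.20055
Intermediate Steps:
n(r) = 9 (n(r) = 9 - 1*0 = 9 + 0 = 9)
d = -145/723 (d = -145*1/723 = -145/723 ≈ -0.20055)
t(f) = -145/723
-t(n(-14)) = -1*(-145/723) = 145/723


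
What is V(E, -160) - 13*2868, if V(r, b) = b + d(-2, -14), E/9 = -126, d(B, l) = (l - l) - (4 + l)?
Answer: -37434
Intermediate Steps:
d(B, l) = -4 - l (d(B, l) = 0 + (-4 - l) = -4 - l)
E = -1134 (E = 9*(-126) = -1134)
V(r, b) = 10 + b (V(r, b) = b + (-4 - 1*(-14)) = b + (-4 + 14) = b + 10 = 10 + b)
V(E, -160) - 13*2868 = (10 - 160) - 13*2868 = -150 - 37284 = -37434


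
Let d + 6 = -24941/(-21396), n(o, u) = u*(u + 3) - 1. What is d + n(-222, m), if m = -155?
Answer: 503964929/21396 ≈ 23554.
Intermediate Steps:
n(o, u) = -1 + u*(3 + u) (n(o, u) = u*(3 + u) - 1 = -1 + u*(3 + u))
d = -103435/21396 (d = -6 - 24941/(-21396) = -6 - 24941*(-1/21396) = -6 + 24941/21396 = -103435/21396 ≈ -4.8343)
d + n(-222, m) = -103435/21396 + (-1 + (-155)**2 + 3*(-155)) = -103435/21396 + (-1 + 24025 - 465) = -103435/21396 + 23559 = 503964929/21396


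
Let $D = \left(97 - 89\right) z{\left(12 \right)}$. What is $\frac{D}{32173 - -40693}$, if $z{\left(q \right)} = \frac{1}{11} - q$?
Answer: $- \frac{524}{400763} \approx -0.0013075$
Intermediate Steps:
$z{\left(q \right)} = \frac{1}{11} - q$
$D = - \frac{1048}{11}$ ($D = \left(97 - 89\right) \left(\frac{1}{11} - 12\right) = 8 \left(\frac{1}{11} - 12\right) = 8 \left(- \frac{131}{11}\right) = - \frac{1048}{11} \approx -95.273$)
$\frac{D}{32173 - -40693} = - \frac{1048}{11 \left(32173 - -40693\right)} = - \frac{1048}{11 \left(32173 + 40693\right)} = - \frac{1048}{11 \cdot 72866} = \left(- \frac{1048}{11}\right) \frac{1}{72866} = - \frac{524}{400763}$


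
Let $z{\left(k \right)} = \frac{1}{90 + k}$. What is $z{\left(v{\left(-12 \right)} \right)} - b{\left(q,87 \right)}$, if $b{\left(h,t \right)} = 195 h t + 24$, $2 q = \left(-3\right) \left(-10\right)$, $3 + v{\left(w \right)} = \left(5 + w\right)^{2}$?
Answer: $- \frac{34611863}{136} \approx -2.545 \cdot 10^{5}$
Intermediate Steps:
$v{\left(w \right)} = -3 + \left(5 + w\right)^{2}$
$q = 15$ ($q = \frac{\left(-3\right) \left(-10\right)}{2} = \frac{1}{2} \cdot 30 = 15$)
$b{\left(h,t \right)} = 24 + 195 h t$ ($b{\left(h,t \right)} = 195 h t + 24 = 24 + 195 h t$)
$z{\left(v{\left(-12 \right)} \right)} - b{\left(q,87 \right)} = \frac{1}{90 - \left(3 - \left(5 - 12\right)^{2}\right)} - \left(24 + 195 \cdot 15 \cdot 87\right) = \frac{1}{90 - \left(3 - \left(-7\right)^{2}\right)} - \left(24 + 254475\right) = \frac{1}{90 + \left(-3 + 49\right)} - 254499 = \frac{1}{90 + 46} - 254499 = \frac{1}{136} - 254499 = - \frac{34611863}{136}$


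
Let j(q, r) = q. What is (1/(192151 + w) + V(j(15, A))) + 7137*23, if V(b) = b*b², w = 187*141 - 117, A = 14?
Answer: 36587845927/218401 ≈ 1.6753e+5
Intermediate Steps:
w = 26250 (w = 26367 - 117 = 26250)
V(b) = b³
(1/(192151 + w) + V(j(15, A))) + 7137*23 = (1/(192151 + 26250) + 15³) + 7137*23 = (1/218401 + 3375) + 164151 = 737103376/218401 + 164151 = 36587845927/218401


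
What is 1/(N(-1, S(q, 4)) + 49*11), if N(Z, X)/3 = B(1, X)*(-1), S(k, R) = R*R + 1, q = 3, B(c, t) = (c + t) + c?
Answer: 1/482 ≈ 0.0020747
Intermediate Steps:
B(c, t) = t + 2*c
S(k, R) = 1 + R² (S(k, R) = R² + 1 = 1 + R²)
N(Z, X) = -6 - 3*X (N(Z, X) = 3*((X + 2*1)*(-1)) = 3*((X + 2)*(-1)) = 3*((2 + X)*(-1)) = 3*(-2 - X) = -6 - 3*X)
1/(N(-1, S(q, 4)) + 49*11) = 1/((-6 - 3*(1 + 4²)) + 49*11) = 1/((-6 - 3*(1 + 16)) + 539) = 1/((-6 - 3*17) + 539) = 1/((-6 - 51) + 539) = 1/(-57 + 539) = 1/482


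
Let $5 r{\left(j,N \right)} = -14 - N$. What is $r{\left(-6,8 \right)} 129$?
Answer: $- \frac{2838}{5} \approx -567.6$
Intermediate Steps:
$r{\left(j,N \right)} = - \frac{14}{5} - \frac{N}{5}$ ($r{\left(j,N \right)} = \frac{-14 - N}{5} = - \frac{14}{5} - \frac{N}{5}$)
$r{\left(-6,8 \right)} 129 = \left(- \frac{14}{5} - \frac{8}{5}\right) 129 = \left(- \frac{22}{5}\right) 129 = - \frac{2838}{5}$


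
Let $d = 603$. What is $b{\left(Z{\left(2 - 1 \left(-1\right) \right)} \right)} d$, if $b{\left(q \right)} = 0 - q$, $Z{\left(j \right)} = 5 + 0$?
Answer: $-3015$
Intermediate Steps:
$Z{\left(j \right)} = 5$
$b{\left(q \right)} = - q$
$b{\left(Z{\left(2 - 1 \left(-1\right) \right)} \right)} d = \left(-1\right) 5 \cdot 603 = \left(-5\right) 603 = -3015$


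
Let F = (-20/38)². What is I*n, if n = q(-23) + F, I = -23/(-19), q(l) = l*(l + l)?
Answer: 8786874/6859 ≈ 1281.1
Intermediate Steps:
q(l) = 2*l² (q(l) = l*(2*l) = 2*l²)
F = 100/361 (F = (-20*1/38)² = (-10/19)² = 100/361 ≈ 0.27701)
I = 23/19 (I = -23*(-1/19) = 23/19 ≈ 1.2105)
n = 382038/361 (n = 2*(-23)² + 100/361 = 2*529 + 100/361 = 1058 + 100/361 = 382038/361 ≈ 1058.3)
I*n = (23/19)*(382038/361) = 8786874/6859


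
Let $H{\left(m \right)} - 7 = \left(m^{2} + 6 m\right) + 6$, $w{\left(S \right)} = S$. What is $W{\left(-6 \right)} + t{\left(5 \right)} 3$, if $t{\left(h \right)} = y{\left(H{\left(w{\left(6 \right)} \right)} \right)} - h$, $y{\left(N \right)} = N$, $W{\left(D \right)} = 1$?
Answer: $241$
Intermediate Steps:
$H{\left(m \right)} = 13 + m^{2} + 6 m$ ($H{\left(m \right)} = 7 + \left(\left(m^{2} + 6 m\right) + 6\right) = 7 + \left(6 + m^{2} + 6 m\right) = 13 + m^{2} + 6 m$)
$t{\left(h \right)} = 85 - h$ ($t{\left(h \right)} = \left(13 + 6^{2} + 6 \cdot 6\right) - h = \left(13 + 36 + 36\right) - h = 85 - h$)
$W{\left(-6 \right)} + t{\left(5 \right)} 3 = 1 + \left(85 - 5\right) 3 = 1 + 80 \cdot 3 = 1 + 240 = 241$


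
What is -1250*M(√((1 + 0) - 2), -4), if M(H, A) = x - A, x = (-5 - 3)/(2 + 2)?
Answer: -2500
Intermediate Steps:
x = -2 (x = -8/4 = -8*¼ = -2)
M(H, A) = -2 - A
-1250*M(√((1 + 0) - 2), -4) = -1250*(-2 - 1*(-4)) = -1250*(-2 + 4) = -1250*2 = -2500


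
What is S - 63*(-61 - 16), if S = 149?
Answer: 5000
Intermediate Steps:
S - 63*(-61 - 16) = 149 - 63*(-61 - 16) = 149 - 63*(-77) = 149 + 4851 = 5000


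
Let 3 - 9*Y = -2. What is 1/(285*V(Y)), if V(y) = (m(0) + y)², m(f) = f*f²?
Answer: 27/2375 ≈ 0.011368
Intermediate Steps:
m(f) = f³
Y = 5/9 (Y = ⅓ - ⅑*(-2) = ⅓ + 2/9 = 5/9 ≈ 0.55556)
V(y) = y² (V(y) = (0³ + y)² = (0 + y)² = y²)
1/(285*V(Y)) = 1/(285*(5/9)²) = 1/(285*(25/81)) = 1/(2375/27) = 27/2375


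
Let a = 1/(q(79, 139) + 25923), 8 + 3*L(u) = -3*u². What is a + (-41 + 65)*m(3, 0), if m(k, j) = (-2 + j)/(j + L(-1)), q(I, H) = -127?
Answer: 3714635/283756 ≈ 13.091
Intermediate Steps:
L(u) = -8/3 - u² (L(u) = -8/3 + (-3*u²)/3 = -8/3 - u²)
m(k, j) = (-2 + j)/(-11/3 + j) (m(k, j) = (-2 + j)/(j + (-8/3 - 1*(-1)²)) = (-2 + j)/(j + (-8/3 - 1*1)) = (-2 + j)/(j + (-8/3 - 1)) = (-2 + j)/(j - 11/3) = (-2 + j)/(-11/3 + j))
a = 1/25796 (a = 1/(-127 + 25923) = 1/25796 ≈ 3.8766e-5)
a + (-41 + 65)*m(3, 0) = 1/25796 + (-41 + 65)*(3*(-2 + 0)/(-11 + 3*0)) = 1/25796 + 24*(3*(-2)/(-11 + 0)) = 1/25796 + 24*(3*(-2)/(-11)) = 1/25796 + 24*(3*(-1/11)*(-2)) = 1/25796 + 24*(6/11) = 1/25796 + 144/11 = 3714635/283756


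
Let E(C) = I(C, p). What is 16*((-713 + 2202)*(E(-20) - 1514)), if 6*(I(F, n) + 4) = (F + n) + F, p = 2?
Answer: -108947152/3 ≈ -3.6316e+7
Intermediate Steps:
I(F, n) = -4 + F/3 + n/6 (I(F, n) = -4 + ((F + n) + F)/6 = -4 + (n + 2*F)/6 = -4 + (F/3 + n/6) = -4 + F/3 + n/6)
E(C) = -11/3 + C/3 (E(C) = -4 + C/3 + (⅙)*2 = -4 + C/3 + ⅓ = -11/3 + C/3)
16*((-713 + 2202)*(E(-20) - 1514)) = 16*((-713 + 2202)*((-11/3 + (⅓)*(-20)) - 1514)) = 16*(1489*((-11/3 - 20/3) - 1514)) = 16*(1489*(-31/3 - 1514)) = 16*(1489*(-4573/3)) = 16*(-6809197/3) = -108947152/3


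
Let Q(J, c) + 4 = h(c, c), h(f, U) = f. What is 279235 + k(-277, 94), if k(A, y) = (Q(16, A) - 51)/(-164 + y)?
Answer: 9773391/35 ≈ 2.7924e+5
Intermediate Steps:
Q(J, c) = -4 + c
k(A, y) = (-55 + A)/(-164 + y) (k(A, y) = ((-4 + A) - 51)/(-164 + y) = (-55 + A)/(-164 + y))
279235 + k(-277, 94) = 279235 + (-55 - 277)/(-164 + 94) = 279235 - 332/(-70) = 279235 - 1/70*(-332) = 279235 + 166/35 = 9773391/35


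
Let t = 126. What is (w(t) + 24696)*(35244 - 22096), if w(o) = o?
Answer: 326359656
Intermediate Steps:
(w(t) + 24696)*(35244 - 22096) = (126 + 24696)*(35244 - 22096) = 24822*13148 = 326359656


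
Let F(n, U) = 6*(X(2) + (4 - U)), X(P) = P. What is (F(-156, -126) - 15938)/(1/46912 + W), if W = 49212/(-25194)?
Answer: 2983511909248/384768025 ≈ 7754.1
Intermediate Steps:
F(n, U) = 36 - 6*U (F(n, U) = 6*(2 + (4 - U)) = 6*(6 - U) = 36 - 6*U)
W = -8202/4199 (W = 49212*(-1/25194) = -8202/4199 ≈ -1.9533)
(F(-156, -126) - 15938)/(1/46912 + W) = ((36 - 6*(-126)) - 15938)/(1/46912 - 8202/4199) = ((36 + 756) - 15938)/(1/46912 - 8202/4199) = (792 - 15938)/(-384768025/196983488) = -15146*(-196983488/384768025) = 2983511909248/384768025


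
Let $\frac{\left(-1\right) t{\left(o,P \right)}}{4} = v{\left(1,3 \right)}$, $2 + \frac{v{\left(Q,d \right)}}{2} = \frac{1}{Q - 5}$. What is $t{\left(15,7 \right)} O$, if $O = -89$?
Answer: $-1602$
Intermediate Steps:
$v{\left(Q,d \right)} = -4 + \frac{2}{-5 + Q}$ ($v{\left(Q,d \right)} = -4 + \frac{2}{Q - 5} = -4 + \frac{2}{-5 + Q}$)
$t{\left(o,P \right)} = 18$ ($t{\left(o,P \right)} = - 4 \frac{2 \left(11 - 2\right)}{-5 + 1} = - 4 \frac{2 \left(11 - 2\right)}{-4} = - 4 \cdot 2 \left(- \frac{1}{4}\right) 9 = \left(-4\right) \left(- \frac{9}{2}\right) = 18$)
$t{\left(15,7 \right)} O = 18 \left(-89\right) = -1602$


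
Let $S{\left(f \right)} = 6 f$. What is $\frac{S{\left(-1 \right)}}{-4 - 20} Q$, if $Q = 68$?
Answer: $17$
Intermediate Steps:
$\frac{S{\left(-1 \right)}}{-4 - 20} Q = \frac{6 \left(-1\right)}{-4 - 20} \cdot 68 = - \frac{6}{-24} \cdot 68 = \left(-6\right) \left(- \frac{1}{24}\right) 68 = \frac{1}{4} \cdot 68 = 17$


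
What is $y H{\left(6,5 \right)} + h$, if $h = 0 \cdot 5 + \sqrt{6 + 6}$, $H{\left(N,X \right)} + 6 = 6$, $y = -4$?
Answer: $2 \sqrt{3} \approx 3.4641$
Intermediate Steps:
$H{\left(N,X \right)} = 0$ ($H{\left(N,X \right)} = -6 + 6 = 0$)
$h = 2 \sqrt{3}$ ($h = 0 + \sqrt{12} = 0 + 2 \sqrt{3} = 2 \sqrt{3} \approx 3.4641$)
$y H{\left(6,5 \right)} + h = \left(-4\right) 0 + 2 \sqrt{3} = 0 + 2 \sqrt{3} = 2 \sqrt{3}$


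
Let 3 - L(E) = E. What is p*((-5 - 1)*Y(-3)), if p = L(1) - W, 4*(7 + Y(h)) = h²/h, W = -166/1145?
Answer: 114204/1145 ≈ 99.741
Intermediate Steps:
L(E) = 3 - E
W = -166/1145 (W = -166*1/1145 = -166/1145 ≈ -0.14498)
Y(h) = -7 + h/4 (Y(h) = -7 + (h²/h)/4 = -7 + h/4)
p = 2456/1145 (p = (3 - 1*1) - 1*(-166/1145) = (3 - 1) + 166/1145 = 2 + 166/1145 = 2456/1145 ≈ 2.1450)
p*((-5 - 1)*Y(-3)) = 2456*((-5 - 1)*(-7 + (¼)*(-3)))/1145 = 2456*(-6*(-7 - ¾))/1145 = 2456*(-6*(-31/4))/1145 = (2456/1145)*(93/2) = 114204/1145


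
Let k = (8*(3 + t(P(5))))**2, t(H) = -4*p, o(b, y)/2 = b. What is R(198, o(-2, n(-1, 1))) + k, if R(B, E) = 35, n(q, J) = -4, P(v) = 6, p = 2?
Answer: 1635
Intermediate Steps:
o(b, y) = 2*b
t(H) = -8 (t(H) = -4*2 = -8)
k = 1600 (k = (8*(3 - 8))**2 = (8*(-5))**2 = (-40)**2 = 1600)
R(198, o(-2, n(-1, 1))) + k = 35 + 1600 = 1635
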